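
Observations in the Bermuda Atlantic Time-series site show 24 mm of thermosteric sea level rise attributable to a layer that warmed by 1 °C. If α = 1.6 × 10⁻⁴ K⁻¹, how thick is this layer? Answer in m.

H ≈ 150 m

H = Δh/(αΔT) = 0.024 / (1.6×10⁻⁴ × 1) = 150.0 m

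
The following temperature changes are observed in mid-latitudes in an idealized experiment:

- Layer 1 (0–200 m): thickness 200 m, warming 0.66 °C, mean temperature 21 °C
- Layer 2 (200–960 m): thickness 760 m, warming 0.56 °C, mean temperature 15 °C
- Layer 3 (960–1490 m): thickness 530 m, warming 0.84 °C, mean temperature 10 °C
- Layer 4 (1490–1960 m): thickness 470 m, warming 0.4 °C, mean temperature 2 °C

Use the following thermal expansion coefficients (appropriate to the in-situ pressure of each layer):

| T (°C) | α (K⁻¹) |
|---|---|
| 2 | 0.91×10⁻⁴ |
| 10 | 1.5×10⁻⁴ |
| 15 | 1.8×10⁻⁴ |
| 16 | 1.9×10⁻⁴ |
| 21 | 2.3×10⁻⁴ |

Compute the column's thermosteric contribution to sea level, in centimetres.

Layer 1 at 21 °C → α = 2.3×10⁻⁴ K⁻¹
Layer 2 at 15 °C → α = 1.8×10⁻⁴ K⁻¹
Layer 3 at 10 °C → α = 1.5×10⁻⁴ K⁻¹
Layer 4 at 2 °C → α = 0.91×10⁻⁴ K⁻¹
0–200 m: 2.3×10⁻⁴ × 0.66 × 200 = 0.03036 m
Layer 2: 0.56 × 1.8×10⁻⁴ × 760 = 0.076608 m
Layer 3: 1.5×10⁻⁴ × 530 × 0.84 = 0.06678 m
1490–1960 m: 470 × 0.91×10⁻⁴ × 0.4 = 0.017108 m
Δh = 0.03036 + 0.076608 + 0.06678 + 0.017108 = 0.190856 m

Δh ≈ 19.1 cm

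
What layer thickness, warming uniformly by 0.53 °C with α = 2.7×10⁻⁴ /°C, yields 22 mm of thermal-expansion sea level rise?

about 150 m

H = Δh/(αΔT) = 0.022 / (2.7×10⁻⁴ × 0.53) ≈ 153.7 m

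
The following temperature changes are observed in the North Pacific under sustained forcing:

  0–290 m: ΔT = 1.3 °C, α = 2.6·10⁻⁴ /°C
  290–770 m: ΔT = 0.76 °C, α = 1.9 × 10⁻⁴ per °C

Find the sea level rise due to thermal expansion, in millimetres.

Δh = 167 mm

0–290 m: 1.3 × 2.6×10⁻⁴ × 290 = 0.09802 m
Layer 2: 0.76 × 1.9×10⁻⁴ × 480 = 0.069312 m
Δh = 0.09802 + 0.069312 = 0.167332 m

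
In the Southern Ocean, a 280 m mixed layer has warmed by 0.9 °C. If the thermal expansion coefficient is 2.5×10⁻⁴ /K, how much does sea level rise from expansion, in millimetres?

Δh = αΔT·H = 2.5×10⁻⁴ × 0.9 × 280 = 0.06300 m

Δh ≈ 63.0 mm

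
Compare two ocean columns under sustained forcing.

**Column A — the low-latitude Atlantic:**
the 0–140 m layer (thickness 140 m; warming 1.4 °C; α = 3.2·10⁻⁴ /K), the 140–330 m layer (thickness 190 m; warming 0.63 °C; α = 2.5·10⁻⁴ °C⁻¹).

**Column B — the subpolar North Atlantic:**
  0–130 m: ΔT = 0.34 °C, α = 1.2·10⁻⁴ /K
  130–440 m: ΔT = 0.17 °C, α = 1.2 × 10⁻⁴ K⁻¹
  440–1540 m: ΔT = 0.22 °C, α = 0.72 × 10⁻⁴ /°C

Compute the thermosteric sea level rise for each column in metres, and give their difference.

A 0–140 m: 140 × 3.2×10⁻⁴ × 1.4 = 0.06272 m
A 140–330 m: 2.5×10⁻⁴ × 190 × 0.63 = 0.029925 m
A total: 0.092645 m
B 0.34 × 130 × 1.2×10⁻⁴ = 0.005304 m
B 130–440 m: 310 × 0.17 × 1.2×10⁻⁴ = 0.006324 m
B Layer 3: 1100 × 0.22 × 0.72×10⁻⁴ = 0.017424 m
B total: 0.029052 m
Difference: 0.092645 − 0.029052 = 0.063593 m

Δh_A ≈ 0.0926 m, Δh_B ≈ 0.0291 m; difference ≈ 0.0636 m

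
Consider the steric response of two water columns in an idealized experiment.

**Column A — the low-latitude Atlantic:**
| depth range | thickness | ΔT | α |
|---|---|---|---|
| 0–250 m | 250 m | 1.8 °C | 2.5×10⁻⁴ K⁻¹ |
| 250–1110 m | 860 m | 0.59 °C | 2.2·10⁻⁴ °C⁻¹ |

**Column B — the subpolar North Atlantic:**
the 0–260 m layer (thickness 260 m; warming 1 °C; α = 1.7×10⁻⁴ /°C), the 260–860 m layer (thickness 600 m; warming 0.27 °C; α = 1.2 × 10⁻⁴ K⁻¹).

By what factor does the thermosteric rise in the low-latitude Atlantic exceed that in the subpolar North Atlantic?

A 250 × 1.8 × 2.5×10⁻⁴ = 0.11250 m
A 860 × 0.59 × 2.2×10⁻⁴ = 0.111628 m
A total: 0.224128 m
B Layer 1: 1.7×10⁻⁴ × 1 × 260 = 0.04420 m
B Layer 2: 1.2×10⁻⁴ × 600 × 0.27 = 0.01944 m
B total: 0.06364 m
Ratio: 0.224128 / 0.06364 ≈ 3.522

a factor of 3.5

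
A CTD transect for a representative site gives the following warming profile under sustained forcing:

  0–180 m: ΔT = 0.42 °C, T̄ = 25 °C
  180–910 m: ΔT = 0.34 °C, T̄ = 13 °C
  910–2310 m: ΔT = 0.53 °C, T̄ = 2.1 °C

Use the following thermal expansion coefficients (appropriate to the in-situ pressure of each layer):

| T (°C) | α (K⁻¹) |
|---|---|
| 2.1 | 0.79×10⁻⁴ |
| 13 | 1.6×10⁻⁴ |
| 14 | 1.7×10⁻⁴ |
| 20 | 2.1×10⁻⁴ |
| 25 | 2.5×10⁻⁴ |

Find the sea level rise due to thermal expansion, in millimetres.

120 mm

Layer 1 at 25 °C → α = 2.5×10⁻⁴ K⁻¹
Layer 2 at 13 °C → α = 1.6×10⁻⁴ K⁻¹
Layer 3 at 2.1 °C → α = 0.79×10⁻⁴ K⁻¹
180 × 0.42 × 2.5×10⁻⁴ = 0.01890 m
180–910 m: 730 × 0.34 × 1.6×10⁻⁴ = 0.039712 m
0.53 × 1400 × 0.79×10⁻⁴ = 0.058618 m
Δh = 0.01890 + 0.039712 + 0.058618 = 0.11723 m ≈ 120 mm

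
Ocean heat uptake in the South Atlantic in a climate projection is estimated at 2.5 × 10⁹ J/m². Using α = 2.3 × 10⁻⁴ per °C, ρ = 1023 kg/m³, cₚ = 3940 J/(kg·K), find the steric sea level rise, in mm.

Δh = αQ/(ρcₚ) = 2.3×10⁻⁴ × 2.5×10⁹ / (1023 × 3940) ≈ 0.14266 m

143 mm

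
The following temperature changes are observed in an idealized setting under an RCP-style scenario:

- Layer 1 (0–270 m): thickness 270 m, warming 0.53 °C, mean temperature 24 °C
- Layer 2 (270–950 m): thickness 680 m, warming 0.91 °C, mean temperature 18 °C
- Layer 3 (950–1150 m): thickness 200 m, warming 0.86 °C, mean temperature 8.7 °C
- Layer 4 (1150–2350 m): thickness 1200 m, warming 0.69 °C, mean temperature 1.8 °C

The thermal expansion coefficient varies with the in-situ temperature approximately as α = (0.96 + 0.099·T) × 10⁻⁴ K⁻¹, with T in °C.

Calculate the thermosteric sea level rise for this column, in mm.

Layer 1: α = (0.96 + 0.099×24)×10⁻⁴ = 3.336×10⁻⁴ K⁻¹
Layer 2: α = (0.96 + 0.099×18)×10⁻⁴ = 2.742×10⁻⁴ K⁻¹
Layer 3: α = (0.96 + 0.099×8.7)×10⁻⁴ = 1.8213×10⁻⁴ K⁻¹
Layer 4: α = (0.96 + 0.099×1.8)×10⁻⁴ = 1.1382×10⁻⁴ K⁻¹
Layer 1: 270 × 0.53 × 3.336×10⁻⁴ = 0.04773816 m
680 × 2.742×10⁻⁴ × 0.91 = 0.16967496 m
0.86 × 200 × 1.8213×10⁻⁴ = 0.03132636 m
1150–2350 m: 1200 × 0.69 × 1.1382×10⁻⁴ = 0.09424296 m
Δh = 0.04773816 + 0.16967496 + 0.03132636 + 0.09424296 = 0.34298244 m

Δh = 340 mm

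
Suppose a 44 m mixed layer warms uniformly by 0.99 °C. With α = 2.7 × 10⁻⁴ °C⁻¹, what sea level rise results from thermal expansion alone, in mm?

11.8 mm of thermosteric rise

Δh = αΔT·H = 2.7×10⁻⁴ × 0.99 × 44 = 0.0117612 m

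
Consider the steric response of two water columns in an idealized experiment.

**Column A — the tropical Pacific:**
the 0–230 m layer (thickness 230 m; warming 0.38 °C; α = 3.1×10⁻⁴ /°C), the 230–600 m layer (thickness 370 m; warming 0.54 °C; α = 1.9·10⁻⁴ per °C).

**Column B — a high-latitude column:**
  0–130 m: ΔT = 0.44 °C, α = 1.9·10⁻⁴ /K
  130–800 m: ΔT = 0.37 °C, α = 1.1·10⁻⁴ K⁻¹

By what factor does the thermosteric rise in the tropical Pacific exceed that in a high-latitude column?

≈ 1.71×

A Layer 1: 230 × 0.38 × 3.1×10⁻⁴ = 0.027094 m
A Layer 2: 1.9×10⁻⁴ × 0.54 × 370 = 0.037962 m
A total: 0.065056 m
B 0–130 m: 1.9×10⁻⁴ × 0.44 × 130 = 0.010868 m
B Layer 2: 0.37 × 1.1×10⁻⁴ × 670 = 0.027269 m
B total: 0.038137 m
Ratio: 0.065056 / 0.038137 ≈ 1.706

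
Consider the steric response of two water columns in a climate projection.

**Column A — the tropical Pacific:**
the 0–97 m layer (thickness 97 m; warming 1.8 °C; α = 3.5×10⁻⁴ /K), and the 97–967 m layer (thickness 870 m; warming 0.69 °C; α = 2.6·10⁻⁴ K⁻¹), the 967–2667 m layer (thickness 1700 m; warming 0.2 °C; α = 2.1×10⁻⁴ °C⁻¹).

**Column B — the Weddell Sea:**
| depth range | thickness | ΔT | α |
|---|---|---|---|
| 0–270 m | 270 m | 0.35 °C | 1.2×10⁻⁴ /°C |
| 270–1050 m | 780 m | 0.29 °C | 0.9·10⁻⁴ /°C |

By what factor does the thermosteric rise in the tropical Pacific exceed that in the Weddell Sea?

A 3.5×10⁻⁴ × 1.8 × 97 = 0.06111 m
A 870 × 2.6×10⁻⁴ × 0.69 = 0.156078 m
A Layer 3: 2.1×10⁻⁴ × 1700 × 0.2 = 0.07140 m
A total: 0.288588 m
B Layer 1: 270 × 1.2×10⁻⁴ × 0.35 = 0.01134 m
B Layer 2: 780 × 0.29 × 0.9×10⁻⁴ = 0.020358 m
B total: 0.031698 m
Ratio: 0.288588 / 0.031698 ≈ 9.104

a factor of 9.1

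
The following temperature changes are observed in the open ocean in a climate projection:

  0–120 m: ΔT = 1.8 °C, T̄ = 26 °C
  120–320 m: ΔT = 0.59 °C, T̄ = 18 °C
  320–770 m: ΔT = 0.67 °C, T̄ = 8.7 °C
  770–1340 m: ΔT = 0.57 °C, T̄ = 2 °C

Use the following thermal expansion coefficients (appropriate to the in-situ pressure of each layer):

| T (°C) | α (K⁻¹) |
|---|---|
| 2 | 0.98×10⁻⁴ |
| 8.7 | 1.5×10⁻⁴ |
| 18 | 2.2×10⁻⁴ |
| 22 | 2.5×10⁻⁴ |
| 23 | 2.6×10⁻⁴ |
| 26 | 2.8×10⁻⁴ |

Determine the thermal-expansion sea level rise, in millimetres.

about 164 mm

Layer 1 at 26 °C → α = 2.8×10⁻⁴ K⁻¹
Layer 2 at 18 °C → α = 2.2×10⁻⁴ K⁻¹
Layer 3 at 8.7 °C → α = 1.5×10⁻⁴ K⁻¹
Layer 4 at 2 °C → α = 0.98×10⁻⁴ K⁻¹
Layer 1: 1.8 × 120 × 2.8×10⁻⁴ = 0.06048 m
120–320 m: 0.59 × 2.2×10⁻⁴ × 200 = 0.02596 m
Layer 3: 1.5×10⁻⁴ × 450 × 0.67 = 0.045225 m
770–1340 m: 0.98×10⁻⁴ × 0.57 × 570 = 0.0318402 m
Δh = 0.06048 + 0.02596 + 0.045225 + 0.0318402 = 0.1635052 m ≈ 164 mm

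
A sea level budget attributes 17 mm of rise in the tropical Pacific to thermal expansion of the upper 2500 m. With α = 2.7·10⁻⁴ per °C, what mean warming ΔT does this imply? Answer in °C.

ΔT = Δh/(αH) = 0.017 / (2.7×10⁻⁴ × 2500) ≈ 0.02519 °C

ΔT ≈ 0.0252 °C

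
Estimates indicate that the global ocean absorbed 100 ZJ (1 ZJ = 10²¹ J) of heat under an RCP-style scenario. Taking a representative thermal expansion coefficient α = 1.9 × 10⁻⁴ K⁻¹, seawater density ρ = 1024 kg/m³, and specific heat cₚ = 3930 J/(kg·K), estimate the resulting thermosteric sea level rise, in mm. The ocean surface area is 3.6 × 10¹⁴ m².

Per unit area: Q = 100×10²¹ / (3.6×10¹⁴) ≈ 2.778×10⁸ J/m²
Δh = αQ/(ρcₚ) = 1.9×10⁻⁴ × 2.778×10⁸ / (1024 × 3930) ≈ 0.013116 m

about 13.1 mm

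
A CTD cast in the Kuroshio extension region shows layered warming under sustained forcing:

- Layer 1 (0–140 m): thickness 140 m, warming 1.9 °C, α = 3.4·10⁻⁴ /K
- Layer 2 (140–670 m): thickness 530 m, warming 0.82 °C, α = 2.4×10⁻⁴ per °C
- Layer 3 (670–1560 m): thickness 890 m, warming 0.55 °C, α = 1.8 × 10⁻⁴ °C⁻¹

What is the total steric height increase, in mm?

0–140 m: 140 × 3.4×10⁻⁴ × 1.9 = 0.09044 m
140–670 m: 530 × 2.4×10⁻⁴ × 0.82 = 0.104304 m
1.8×10⁻⁴ × 0.55 × 890 = 0.08811 m
Δh = 0.09044 + 0.104304 + 0.08811 = 0.282854 m

Δh ≈ 280 mm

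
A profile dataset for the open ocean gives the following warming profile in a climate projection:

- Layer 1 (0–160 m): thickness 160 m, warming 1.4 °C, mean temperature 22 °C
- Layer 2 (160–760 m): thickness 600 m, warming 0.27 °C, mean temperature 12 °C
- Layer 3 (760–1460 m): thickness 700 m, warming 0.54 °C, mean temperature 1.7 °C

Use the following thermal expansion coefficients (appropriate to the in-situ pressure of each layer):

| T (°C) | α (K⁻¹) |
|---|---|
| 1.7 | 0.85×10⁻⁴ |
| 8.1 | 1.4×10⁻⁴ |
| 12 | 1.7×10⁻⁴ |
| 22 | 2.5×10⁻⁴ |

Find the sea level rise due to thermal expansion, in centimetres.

11.6 cm of thermosteric rise

Layer 1 at 22 °C → α = 2.5×10⁻⁴ K⁻¹
Layer 2 at 12 °C → α = 1.7×10⁻⁴ K⁻¹
Layer 3 at 1.7 °C → α = 0.85×10⁻⁴ K⁻¹
Layer 1: 2.5×10⁻⁴ × 1.4 × 160 = 0.05600 m
160–760 m: 600 × 0.27 × 1.7×10⁻⁴ = 0.02754 m
0.85×10⁻⁴ × 0.54 × 700 = 0.03213 m
Δh = 0.05600 + 0.02754 + 0.03213 = 0.11567 m ≈ 11.6 cm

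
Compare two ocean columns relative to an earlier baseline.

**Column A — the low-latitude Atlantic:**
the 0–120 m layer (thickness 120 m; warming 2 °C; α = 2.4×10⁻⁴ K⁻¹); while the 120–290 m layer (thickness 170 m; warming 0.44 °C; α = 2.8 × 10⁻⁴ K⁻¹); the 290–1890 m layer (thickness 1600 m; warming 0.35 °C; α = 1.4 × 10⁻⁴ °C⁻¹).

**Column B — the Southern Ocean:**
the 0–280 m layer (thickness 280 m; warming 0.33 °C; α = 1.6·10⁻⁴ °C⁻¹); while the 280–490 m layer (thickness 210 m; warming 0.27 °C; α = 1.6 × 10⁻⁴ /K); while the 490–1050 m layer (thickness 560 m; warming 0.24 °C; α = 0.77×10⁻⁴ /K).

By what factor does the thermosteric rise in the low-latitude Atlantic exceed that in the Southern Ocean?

A Layer 1: 120 × 2 × 2.4×10⁻⁴ = 0.05760 m
A 2.8×10⁻⁴ × 0.44 × 170 = 0.020944 m
A 1.4×10⁻⁴ × 0.35 × 1600 = 0.07840 m
A total: 0.156944 m
B 280 × 1.6×10⁻⁴ × 0.33 = 0.014784 m
B Layer 2: 1.6×10⁻⁴ × 0.27 × 210 = 0.009072 m
B Layer 3: 0.24 × 0.77×10⁻⁴ × 560 = 0.0103488 m
B total: 0.0342048 m
Ratio: 0.156944 / 0.0342048 ≈ 4.588

≈ 4.59×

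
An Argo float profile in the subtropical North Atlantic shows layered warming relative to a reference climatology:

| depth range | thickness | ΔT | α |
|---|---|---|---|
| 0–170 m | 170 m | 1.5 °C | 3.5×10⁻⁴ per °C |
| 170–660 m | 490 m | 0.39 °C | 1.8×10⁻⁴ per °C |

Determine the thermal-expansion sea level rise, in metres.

Δh ≈ 0.12 m

3.5×10⁻⁴ × 170 × 1.5 = 0.08925 m
170–660 m: 1.8×10⁻⁴ × 0.39 × 490 = 0.034398 m
Δh = 0.08925 + 0.034398 = 0.123648 m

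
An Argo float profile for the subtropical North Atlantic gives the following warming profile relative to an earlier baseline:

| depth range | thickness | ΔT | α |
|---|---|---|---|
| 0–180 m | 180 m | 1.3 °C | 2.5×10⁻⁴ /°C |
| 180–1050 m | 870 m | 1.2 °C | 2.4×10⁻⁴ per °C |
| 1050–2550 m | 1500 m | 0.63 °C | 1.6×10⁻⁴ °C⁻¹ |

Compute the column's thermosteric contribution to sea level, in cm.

Δh = 46 cm

Layer 1: 2.5×10⁻⁴ × 1.3 × 180 = 0.05850 m
180–1050 m: 870 × 2.4×10⁻⁴ × 1.2 = 0.25056 m
Layer 3: 1.6×10⁻⁴ × 1500 × 0.63 = 0.15120 m
Δh = 0.05850 + 0.25056 + 0.15120 = 0.46026 m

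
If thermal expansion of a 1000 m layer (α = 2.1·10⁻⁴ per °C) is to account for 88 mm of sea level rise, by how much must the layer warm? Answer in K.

ΔT = Δh/(αH) = 0.088 / (2.1×10⁻⁴ × 1000) ≈ 0.4190 K

0.419 K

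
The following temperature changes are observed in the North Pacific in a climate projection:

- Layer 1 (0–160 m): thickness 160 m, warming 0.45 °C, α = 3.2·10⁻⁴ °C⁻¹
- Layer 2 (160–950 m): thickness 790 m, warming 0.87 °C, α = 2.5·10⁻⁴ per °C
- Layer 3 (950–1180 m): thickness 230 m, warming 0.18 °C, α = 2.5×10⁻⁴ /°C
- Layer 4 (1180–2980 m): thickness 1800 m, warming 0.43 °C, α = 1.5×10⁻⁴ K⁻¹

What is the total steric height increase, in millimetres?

0–160 m: 0.45 × 160 × 3.2×10⁻⁴ = 0.02304 m
Layer 2: 2.5×10⁻⁴ × 0.87 × 790 = 0.171825 m
230 × 2.5×10⁻⁴ × 0.18 = 0.01035 m
1800 × 1.5×10⁻⁴ × 0.43 = 0.11610 m
Δh = 0.02304 + 0.171825 + 0.01035 + 0.11610 = 0.321315 m

about 320 mm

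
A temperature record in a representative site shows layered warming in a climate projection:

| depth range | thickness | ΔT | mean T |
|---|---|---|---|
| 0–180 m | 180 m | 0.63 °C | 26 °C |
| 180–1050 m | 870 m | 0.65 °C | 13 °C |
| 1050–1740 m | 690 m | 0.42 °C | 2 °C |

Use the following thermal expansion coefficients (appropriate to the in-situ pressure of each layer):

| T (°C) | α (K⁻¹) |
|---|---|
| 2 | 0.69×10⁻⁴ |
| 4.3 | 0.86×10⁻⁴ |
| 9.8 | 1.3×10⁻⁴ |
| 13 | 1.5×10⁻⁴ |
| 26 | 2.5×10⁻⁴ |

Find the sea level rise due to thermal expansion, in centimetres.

Δh ≈ 13.3 cm

Layer 1 at 26 °C → α = 2.5×10⁻⁴ K⁻¹
Layer 2 at 13 °C → α = 1.5×10⁻⁴ K⁻¹
Layer 3 at 2 °C → α = 0.69×10⁻⁴ K⁻¹
2.5×10⁻⁴ × 0.63 × 180 = 0.02835 m
1.5×10⁻⁴ × 0.65 × 870 = 0.084825 m
1050–1740 m: 690 × 0.42 × 0.69×10⁻⁴ = 0.0199962 m
Δh = 0.02835 + 0.084825 + 0.0199962 = 0.1331712 m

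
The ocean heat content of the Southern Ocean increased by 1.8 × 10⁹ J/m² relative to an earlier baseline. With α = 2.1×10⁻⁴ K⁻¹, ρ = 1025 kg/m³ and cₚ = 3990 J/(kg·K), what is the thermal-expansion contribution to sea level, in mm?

Δh = αQ/(ρcₚ) = 2.1×10⁻⁴ × 1.8×10⁹ / (1025 × 3990) ≈ 0.092426 m

Δh ≈ 92.4 mm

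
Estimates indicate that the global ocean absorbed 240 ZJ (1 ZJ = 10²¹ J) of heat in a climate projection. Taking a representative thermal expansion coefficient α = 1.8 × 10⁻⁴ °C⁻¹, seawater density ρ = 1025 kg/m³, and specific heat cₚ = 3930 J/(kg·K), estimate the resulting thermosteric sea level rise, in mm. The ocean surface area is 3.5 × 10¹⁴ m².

Per unit area: Q = 240×10²¹ / (3.5×10¹⁴) ≈ 6.857×10⁸ J/m²
Δh = αQ/(ρcₚ) = 1.8×10⁻⁴ × 6.857×10⁸ / (1025 × 3930) ≈ 0.03064 m

30.6 mm of thermosteric rise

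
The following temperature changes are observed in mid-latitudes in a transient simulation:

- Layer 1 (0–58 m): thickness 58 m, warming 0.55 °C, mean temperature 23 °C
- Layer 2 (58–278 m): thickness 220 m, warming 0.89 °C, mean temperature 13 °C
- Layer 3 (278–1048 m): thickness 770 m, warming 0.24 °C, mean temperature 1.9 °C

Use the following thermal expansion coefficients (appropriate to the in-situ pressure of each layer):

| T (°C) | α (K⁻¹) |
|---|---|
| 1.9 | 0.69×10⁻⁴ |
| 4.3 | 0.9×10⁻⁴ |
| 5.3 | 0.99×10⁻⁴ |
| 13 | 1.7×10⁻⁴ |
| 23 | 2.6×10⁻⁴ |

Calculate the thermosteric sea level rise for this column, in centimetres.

Layer 1 at 23 °C → α = 2.6×10⁻⁴ K⁻¹
Layer 2 at 13 °C → α = 1.7×10⁻⁴ K⁻¹
Layer 3 at 1.9 °C → α = 0.69×10⁻⁴ K⁻¹
Layer 1: 58 × 2.6×10⁻⁴ × 0.55 = 0.008294 m
58–278 m: 220 × 0.89 × 1.7×10⁻⁴ = 0.033286 m
Layer 3: 0.69×10⁻⁴ × 770 × 0.24 = 0.0127512 m
Δh = 0.008294 + 0.033286 + 0.0127512 = 0.0543312 m

Δh ≈ 5.43 cm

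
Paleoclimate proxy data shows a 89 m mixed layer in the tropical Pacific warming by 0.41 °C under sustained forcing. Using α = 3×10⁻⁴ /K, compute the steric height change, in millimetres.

Δh = αΔT·H = 3×10⁻⁴ × 0.41 × 89 = 0.010947 m

Δh = 11 mm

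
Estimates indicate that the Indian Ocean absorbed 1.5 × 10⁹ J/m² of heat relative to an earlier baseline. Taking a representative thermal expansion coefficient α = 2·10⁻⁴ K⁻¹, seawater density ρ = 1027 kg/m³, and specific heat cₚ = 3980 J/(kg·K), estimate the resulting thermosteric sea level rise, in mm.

Δh = αQ/(ρcₚ) = 2×10⁻⁴ × 1.5×10⁹ / (1027 × 3980) ≈ 0.073395 m

73.4 mm of thermosteric rise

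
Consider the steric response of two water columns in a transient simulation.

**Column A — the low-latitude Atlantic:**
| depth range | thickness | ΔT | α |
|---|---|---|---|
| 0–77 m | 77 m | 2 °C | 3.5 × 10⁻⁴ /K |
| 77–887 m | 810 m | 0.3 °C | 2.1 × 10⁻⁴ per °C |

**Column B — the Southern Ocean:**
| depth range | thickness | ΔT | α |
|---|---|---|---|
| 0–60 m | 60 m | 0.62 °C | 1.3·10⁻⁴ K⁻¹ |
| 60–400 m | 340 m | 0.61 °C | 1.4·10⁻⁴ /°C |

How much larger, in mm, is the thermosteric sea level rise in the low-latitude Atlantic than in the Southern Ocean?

71 mm larger

A 2 × 77 × 3.5×10⁻⁴ = 0.05390 m
A Layer 2: 2.1×10⁻⁴ × 0.3 × 810 = 0.05103 m
A total: 0.10493 m
B 0–60 m: 60 × 1.3×10⁻⁴ × 0.62 = 0.004836 m
B 340 × 1.4×10⁻⁴ × 0.61 = 0.029036 m
B total: 0.033872 m
Difference: 0.10493 − 0.033872 = 0.071058 m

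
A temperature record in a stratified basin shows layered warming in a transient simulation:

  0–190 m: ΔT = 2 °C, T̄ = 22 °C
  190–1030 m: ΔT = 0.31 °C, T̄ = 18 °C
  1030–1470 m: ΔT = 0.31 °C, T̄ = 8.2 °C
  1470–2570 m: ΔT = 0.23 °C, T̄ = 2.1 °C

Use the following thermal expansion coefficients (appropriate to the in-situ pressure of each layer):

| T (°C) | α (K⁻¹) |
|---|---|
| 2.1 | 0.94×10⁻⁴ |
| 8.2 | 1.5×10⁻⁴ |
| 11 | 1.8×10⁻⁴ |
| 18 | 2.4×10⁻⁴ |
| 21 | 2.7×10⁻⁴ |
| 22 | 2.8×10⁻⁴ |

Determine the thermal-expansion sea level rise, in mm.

210 mm

Layer 1 at 22 °C → α = 2.8×10⁻⁴ K⁻¹
Layer 2 at 18 °C → α = 2.4×10⁻⁴ K⁻¹
Layer 3 at 8.2 °C → α = 1.5×10⁻⁴ K⁻¹
Layer 4 at 2.1 °C → α = 0.94×10⁻⁴ K⁻¹
2 × 2.8×10⁻⁴ × 190 = 0.10640 m
Layer 2: 2.4×10⁻⁴ × 0.31 × 840 = 0.062496 m
1.5×10⁻⁴ × 0.31 × 440 = 0.02046 m
0.23 × 0.94×10⁻⁴ × 1100 = 0.023782 m
Δh = 0.10640 + 0.062496 + 0.02046 + 0.023782 = 0.213138 m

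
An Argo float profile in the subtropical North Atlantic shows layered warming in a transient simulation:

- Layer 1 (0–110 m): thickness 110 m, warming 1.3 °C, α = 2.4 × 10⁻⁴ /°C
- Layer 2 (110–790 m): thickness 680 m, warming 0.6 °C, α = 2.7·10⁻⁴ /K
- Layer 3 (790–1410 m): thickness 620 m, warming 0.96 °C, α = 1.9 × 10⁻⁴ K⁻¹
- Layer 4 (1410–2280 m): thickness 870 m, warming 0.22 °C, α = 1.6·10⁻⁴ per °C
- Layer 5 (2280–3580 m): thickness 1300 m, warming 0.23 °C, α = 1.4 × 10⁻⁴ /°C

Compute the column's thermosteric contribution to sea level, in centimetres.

Δh = 33.0 cm

110 × 2.4×10⁻⁴ × 1.3 = 0.03432 m
Layer 2: 0.6 × 680 × 2.7×10⁻⁴ = 0.11016 m
Layer 3: 620 × 0.96 × 1.9×10⁻⁴ = 0.113088 m
1410–2280 m: 1.6×10⁻⁴ × 870 × 0.22 = 0.030624 m
Layer 5: 1300 × 0.23 × 1.4×10⁻⁴ = 0.04186 m
Δh = 0.03432 + 0.11016 + 0.113088 + 0.030624 + 0.04186 = 0.330052 m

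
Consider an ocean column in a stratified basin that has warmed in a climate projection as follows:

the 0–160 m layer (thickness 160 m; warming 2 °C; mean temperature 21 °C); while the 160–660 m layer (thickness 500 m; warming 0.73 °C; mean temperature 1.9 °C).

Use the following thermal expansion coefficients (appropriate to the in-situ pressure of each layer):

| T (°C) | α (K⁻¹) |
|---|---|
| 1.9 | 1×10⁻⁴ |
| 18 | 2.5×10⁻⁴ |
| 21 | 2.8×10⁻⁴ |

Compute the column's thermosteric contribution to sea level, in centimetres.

Layer 1 at 21 °C → α = 2.8×10⁻⁴ K⁻¹
Layer 2 at 1.9 °C → α = 1×10⁻⁴ K⁻¹
160 × 2.8×10⁻⁴ × 2 = 0.08960 m
160–660 m: 1×10⁻⁴ × 500 × 0.73 = 0.03650 m
Δh = 0.08960 + 0.03650 = 0.12610 m ≈ 12.6 cm

Δh ≈ 12.6 cm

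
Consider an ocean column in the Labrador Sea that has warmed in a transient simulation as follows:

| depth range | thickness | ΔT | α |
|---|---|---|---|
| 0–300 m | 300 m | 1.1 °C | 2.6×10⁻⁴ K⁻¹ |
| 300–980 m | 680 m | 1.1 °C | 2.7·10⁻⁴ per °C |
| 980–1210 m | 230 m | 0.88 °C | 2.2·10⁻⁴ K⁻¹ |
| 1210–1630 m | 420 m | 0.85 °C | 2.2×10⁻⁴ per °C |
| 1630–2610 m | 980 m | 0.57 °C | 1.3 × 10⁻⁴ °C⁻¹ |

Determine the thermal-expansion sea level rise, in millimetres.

2.6×10⁻⁴ × 300 × 1.1 = 0.08580 m
1.1 × 2.7×10⁻⁴ × 680 = 0.20196 m
Layer 3: 0.88 × 2.2×10⁻⁴ × 230 = 0.044528 m
2.2×10⁻⁴ × 420 × 0.85 = 0.07854 m
Layer 5: 980 × 1.3×10⁻⁴ × 0.57 = 0.072618 m
Δh = 0.08580 + 0.20196 + 0.044528 + 0.07854 + 0.072618 = 0.483446 m

483 mm of thermosteric rise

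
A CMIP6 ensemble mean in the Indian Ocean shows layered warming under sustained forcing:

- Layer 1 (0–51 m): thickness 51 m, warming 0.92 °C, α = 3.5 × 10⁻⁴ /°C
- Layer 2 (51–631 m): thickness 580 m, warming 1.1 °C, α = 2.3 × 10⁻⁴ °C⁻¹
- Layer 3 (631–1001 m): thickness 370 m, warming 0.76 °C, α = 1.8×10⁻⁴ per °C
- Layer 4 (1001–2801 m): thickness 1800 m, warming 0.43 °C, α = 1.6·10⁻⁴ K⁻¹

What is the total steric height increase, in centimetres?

0–51 m: 0.92 × 51 × 3.5×10⁻⁴ = 0.016422 m
Layer 2: 2.3×10⁻⁴ × 1.1 × 580 = 0.14674 m
631–1001 m: 1.8×10⁻⁴ × 370 × 0.76 = 0.050616 m
Layer 4: 1.6×10⁻⁴ × 1800 × 0.43 = 0.12384 m
Δh = 0.016422 + 0.14674 + 0.050616 + 0.12384 = 0.337618 m

Δh = 33.8 cm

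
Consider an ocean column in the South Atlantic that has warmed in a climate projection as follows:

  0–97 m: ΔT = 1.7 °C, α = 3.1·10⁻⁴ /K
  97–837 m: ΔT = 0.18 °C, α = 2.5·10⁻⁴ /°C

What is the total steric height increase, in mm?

Layer 1: 1.7 × 97 × 3.1×10⁻⁴ = 0.051119 m
Layer 2: 2.5×10⁻⁴ × 0.18 × 740 = 0.03330 m
Δh = 0.051119 + 0.03330 = 0.084419 m

84.4 mm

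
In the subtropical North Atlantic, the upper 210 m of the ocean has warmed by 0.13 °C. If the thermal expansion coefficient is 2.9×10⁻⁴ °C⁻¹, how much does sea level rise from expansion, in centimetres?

about 0.792 cm

Δh = αΔT·H = 2.9×10⁻⁴ × 0.13 × 210 = 0.007917 m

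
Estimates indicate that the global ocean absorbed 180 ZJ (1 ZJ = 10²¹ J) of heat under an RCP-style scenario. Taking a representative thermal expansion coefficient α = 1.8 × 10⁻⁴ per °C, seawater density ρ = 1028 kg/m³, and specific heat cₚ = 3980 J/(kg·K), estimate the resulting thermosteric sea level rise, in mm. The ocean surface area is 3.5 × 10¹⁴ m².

Per unit area: Q = 180×10²¹ / (3.5×10¹⁴) ≈ 5.143×10⁸ J/m²
Δh = αQ/(ρcₚ) = 1.8×10⁻⁴ × 5.143×10⁸ / (1028 × 3980) ≈ 0.022626 m

22.6 mm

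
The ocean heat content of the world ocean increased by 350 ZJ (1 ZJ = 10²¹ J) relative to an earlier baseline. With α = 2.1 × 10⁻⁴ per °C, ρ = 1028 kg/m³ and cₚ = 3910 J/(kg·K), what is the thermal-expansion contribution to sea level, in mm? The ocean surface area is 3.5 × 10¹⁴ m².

Per unit area: Q = 350×10²¹ / (3.5×10¹⁴) = 1×10⁹ J/m²
Δh = αQ/(ρcₚ) = 2.1×10⁻⁴ × 1×10⁹ / (1028 × 3910) ≈ 0.052246 m

about 52.2 mm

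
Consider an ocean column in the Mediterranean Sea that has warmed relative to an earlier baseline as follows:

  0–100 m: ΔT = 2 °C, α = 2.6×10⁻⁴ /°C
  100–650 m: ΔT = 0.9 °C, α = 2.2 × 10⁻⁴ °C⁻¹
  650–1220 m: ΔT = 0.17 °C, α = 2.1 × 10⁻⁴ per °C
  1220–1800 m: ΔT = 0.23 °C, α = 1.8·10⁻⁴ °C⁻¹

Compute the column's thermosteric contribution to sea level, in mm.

about 205 mm

0–100 m: 2.6×10⁻⁴ × 100 × 2 = 0.05200 m
100–650 m: 0.9 × 2.2×10⁻⁴ × 550 = 0.10890 m
650–1220 m: 570 × 2.1×10⁻⁴ × 0.17 = 0.020349 m
580 × 0.23 × 1.8×10⁻⁴ = 0.024012 m
Δh = 0.05200 + 0.10890 + 0.020349 + 0.024012 = 0.205261 m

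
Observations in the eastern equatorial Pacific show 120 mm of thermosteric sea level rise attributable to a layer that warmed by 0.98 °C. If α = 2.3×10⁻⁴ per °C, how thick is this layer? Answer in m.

H = Δh/(αΔT) = 0.12 / (2.3×10⁻⁴ × 0.98) ≈ 532.4 m

about 532 m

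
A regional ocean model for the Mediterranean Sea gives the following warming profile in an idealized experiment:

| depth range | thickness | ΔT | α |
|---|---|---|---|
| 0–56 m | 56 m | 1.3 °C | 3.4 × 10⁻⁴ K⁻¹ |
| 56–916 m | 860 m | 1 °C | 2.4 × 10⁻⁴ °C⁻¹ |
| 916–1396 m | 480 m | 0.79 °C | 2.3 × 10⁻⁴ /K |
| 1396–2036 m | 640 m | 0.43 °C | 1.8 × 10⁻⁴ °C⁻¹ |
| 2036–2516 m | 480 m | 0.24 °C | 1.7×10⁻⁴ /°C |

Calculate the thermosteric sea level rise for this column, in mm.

56 × 3.4×10⁻⁴ × 1.3 = 0.024752 m
Layer 2: 1 × 860 × 2.4×10⁻⁴ = 0.20640 m
2.3×10⁻⁴ × 480 × 0.79 = 0.087216 m
Layer 4: 640 × 0.43 × 1.8×10⁻⁴ = 0.049536 m
Layer 5: 0.24 × 480 × 1.7×10⁻⁴ = 0.019584 m
Δh = 0.024752 + 0.20640 + 0.087216 + 0.049536 + 0.019584 = 0.387488 m

Δh ≈ 390 mm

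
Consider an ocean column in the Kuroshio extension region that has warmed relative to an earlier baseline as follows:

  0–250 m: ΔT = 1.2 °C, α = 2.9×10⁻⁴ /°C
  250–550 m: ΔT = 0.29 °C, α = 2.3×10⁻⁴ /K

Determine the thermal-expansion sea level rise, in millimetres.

Layer 1: 250 × 2.9×10⁻⁴ × 1.2 = 0.08700 m
Layer 2: 0.29 × 300 × 2.3×10⁻⁴ = 0.02001 m
Δh = 0.08700 + 0.02001 = 0.10701 m

Δh ≈ 107 mm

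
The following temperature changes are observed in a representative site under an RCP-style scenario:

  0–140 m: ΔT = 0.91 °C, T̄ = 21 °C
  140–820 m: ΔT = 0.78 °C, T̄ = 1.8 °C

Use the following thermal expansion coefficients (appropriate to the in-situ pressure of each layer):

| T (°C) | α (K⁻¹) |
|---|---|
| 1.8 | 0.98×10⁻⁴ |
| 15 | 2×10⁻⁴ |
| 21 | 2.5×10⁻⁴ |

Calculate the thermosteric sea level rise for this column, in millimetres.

Δh ≈ 83.8 mm

Layer 1 at 21 °C → α = 2.5×10⁻⁴ K⁻¹
Layer 2 at 1.8 °C → α = 0.98×10⁻⁴ K⁻¹
0–140 m: 0.91 × 2.5×10⁻⁴ × 140 = 0.03185 m
Layer 2: 0.98×10⁻⁴ × 680 × 0.78 = 0.0519792 m
Δh = 0.03185 + 0.0519792 = 0.0838292 m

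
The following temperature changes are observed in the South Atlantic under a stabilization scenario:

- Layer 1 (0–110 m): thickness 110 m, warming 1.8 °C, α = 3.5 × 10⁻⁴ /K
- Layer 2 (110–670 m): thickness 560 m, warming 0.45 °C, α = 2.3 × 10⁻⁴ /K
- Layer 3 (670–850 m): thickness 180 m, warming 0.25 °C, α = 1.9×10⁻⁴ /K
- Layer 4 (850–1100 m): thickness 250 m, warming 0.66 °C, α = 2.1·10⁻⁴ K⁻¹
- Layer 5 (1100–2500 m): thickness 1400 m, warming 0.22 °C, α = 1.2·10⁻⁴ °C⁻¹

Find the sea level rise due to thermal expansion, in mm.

0–110 m: 1.8 × 110 × 3.5×10⁻⁴ = 0.06930 m
Layer 2: 2.3×10⁻⁴ × 560 × 0.45 = 0.05796 m
670–850 m: 1.9×10⁻⁴ × 180 × 0.25 = 0.00855 m
2.1×10⁻⁴ × 0.66 × 250 = 0.03465 m
Layer 5: 1400 × 1.2×10⁻⁴ × 0.22 = 0.03696 m
Δh = 0.06930 + 0.05796 + 0.00855 + 0.03465 + 0.03696 = 0.20742 m

Δh = 207 mm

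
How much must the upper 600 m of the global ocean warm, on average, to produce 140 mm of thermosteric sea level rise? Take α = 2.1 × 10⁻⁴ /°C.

ΔT = Δh/(αH) = 0.14 / (2.1×10⁻⁴ × 600) ≈ 1.111 K

ΔT ≈ 1.1 K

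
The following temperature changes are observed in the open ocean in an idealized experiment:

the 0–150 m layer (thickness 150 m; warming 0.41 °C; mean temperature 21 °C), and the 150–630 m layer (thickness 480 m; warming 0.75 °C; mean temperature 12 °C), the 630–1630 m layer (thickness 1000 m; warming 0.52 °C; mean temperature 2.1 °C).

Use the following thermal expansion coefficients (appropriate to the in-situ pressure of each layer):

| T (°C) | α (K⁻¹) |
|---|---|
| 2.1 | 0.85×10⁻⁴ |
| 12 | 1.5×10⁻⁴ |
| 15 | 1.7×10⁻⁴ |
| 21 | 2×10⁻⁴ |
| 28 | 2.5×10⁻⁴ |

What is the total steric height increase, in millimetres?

Layer 1 at 21 °C → α = 2×10⁻⁴ K⁻¹
Layer 2 at 12 °C → α = 1.5×10⁻⁴ K⁻¹
Layer 3 at 2.1 °C → α = 0.85×10⁻⁴ K⁻¹
0–150 m: 2×10⁻⁴ × 150 × 0.41 = 0.01230 m
Layer 2: 480 × 1.5×10⁻⁴ × 0.75 = 0.05400 m
630–1630 m: 1000 × 0.52 × 0.85×10⁻⁴ = 0.04420 m
Δh = 0.01230 + 0.05400 + 0.04420 = 0.11050 m

111 mm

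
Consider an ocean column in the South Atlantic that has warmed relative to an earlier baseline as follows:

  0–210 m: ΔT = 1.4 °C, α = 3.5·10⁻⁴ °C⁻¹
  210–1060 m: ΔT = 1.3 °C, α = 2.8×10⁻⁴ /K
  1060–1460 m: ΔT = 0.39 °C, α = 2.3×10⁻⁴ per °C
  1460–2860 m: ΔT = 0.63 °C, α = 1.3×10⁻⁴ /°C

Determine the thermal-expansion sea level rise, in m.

3.5×10⁻⁴ × 210 × 1.4 = 0.10290 m
210–1060 m: 2.8×10⁻⁴ × 1.3 × 850 = 0.30940 m
400 × 2.3×10⁻⁴ × 0.39 = 0.03588 m
1460–2860 m: 1400 × 0.63 × 1.3×10⁻⁴ = 0.11466 m
Δh = 0.10290 + 0.30940 + 0.03588 + 0.11466 = 0.56284 m

0.563 m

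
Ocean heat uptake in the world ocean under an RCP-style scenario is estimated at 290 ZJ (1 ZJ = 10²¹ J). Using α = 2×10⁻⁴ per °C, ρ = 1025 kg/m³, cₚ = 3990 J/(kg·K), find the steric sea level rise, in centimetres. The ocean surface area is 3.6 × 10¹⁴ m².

3.9 cm of thermosteric rise

Per unit area: Q = 290×10²¹ / (3.6×10¹⁴) ≈ 8.056×10⁸ J/m²
Δh = αQ/(ρcₚ) = 2×10⁻⁴ × 8.056×10⁸ / (1025 × 3990) ≈ 0.039396 m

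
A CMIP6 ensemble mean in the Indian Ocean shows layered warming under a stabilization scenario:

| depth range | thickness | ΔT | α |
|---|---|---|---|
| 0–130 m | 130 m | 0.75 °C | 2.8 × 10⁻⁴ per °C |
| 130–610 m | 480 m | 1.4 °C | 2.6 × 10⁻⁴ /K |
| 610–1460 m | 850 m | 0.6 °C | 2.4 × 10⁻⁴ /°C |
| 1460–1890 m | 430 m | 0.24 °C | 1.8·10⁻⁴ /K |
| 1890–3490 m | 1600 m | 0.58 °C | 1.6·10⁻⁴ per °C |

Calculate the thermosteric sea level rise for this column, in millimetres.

0.75 × 2.8×10⁻⁴ × 130 = 0.02730 m
Layer 2: 1.4 × 480 × 2.6×10⁻⁴ = 0.17472 m
0.6 × 850 × 2.4×10⁻⁴ = 0.12240 m
1460–1890 m: 430 × 0.24 × 1.8×10⁻⁴ = 0.018576 m
Layer 5: 1.6×10⁻⁴ × 0.58 × 1600 = 0.14848 m
Δh = 0.02730 + 0.17472 + 0.12240 + 0.018576 + 0.14848 = 0.491476 m ≈ 491 mm

Δh = 491 mm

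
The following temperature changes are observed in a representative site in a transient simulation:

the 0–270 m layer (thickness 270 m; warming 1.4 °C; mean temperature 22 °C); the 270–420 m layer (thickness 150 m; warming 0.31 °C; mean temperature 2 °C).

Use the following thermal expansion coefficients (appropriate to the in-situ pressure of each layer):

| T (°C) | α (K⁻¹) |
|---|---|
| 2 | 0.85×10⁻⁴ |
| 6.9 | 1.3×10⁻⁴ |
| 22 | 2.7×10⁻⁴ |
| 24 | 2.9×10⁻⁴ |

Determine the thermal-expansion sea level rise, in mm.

Δh ≈ 106 mm

Layer 1 at 22 °C → α = 2.7×10⁻⁴ K⁻¹
Layer 2 at 2 °C → α = 0.85×10⁻⁴ K⁻¹
0–270 m: 270 × 2.7×10⁻⁴ × 1.4 = 0.10206 m
270–420 m: 0.85×10⁻⁴ × 150 × 0.31 = 0.0039525 m
Δh = 0.10206 + 0.0039525 = 0.1060125 m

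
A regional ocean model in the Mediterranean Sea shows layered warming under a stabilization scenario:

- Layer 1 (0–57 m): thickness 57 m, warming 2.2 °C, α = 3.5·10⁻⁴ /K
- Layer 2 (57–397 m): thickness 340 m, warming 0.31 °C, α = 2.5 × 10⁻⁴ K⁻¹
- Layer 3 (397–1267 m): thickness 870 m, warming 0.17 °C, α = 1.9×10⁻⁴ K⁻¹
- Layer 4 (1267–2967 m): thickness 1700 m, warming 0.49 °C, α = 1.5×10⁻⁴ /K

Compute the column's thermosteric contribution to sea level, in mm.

0–57 m: 2.2 × 3.5×10⁻⁴ × 57 = 0.04389 m
2.5×10⁻⁴ × 340 × 0.31 = 0.02635 m
Layer 3: 1.9×10⁻⁴ × 870 × 0.17 = 0.028101 m
Layer 4: 1.5×10⁻⁴ × 1700 × 0.49 = 0.12495 m
Δh = 0.04389 + 0.02635 + 0.028101 + 0.12495 = 0.223291 m

223 mm of thermosteric rise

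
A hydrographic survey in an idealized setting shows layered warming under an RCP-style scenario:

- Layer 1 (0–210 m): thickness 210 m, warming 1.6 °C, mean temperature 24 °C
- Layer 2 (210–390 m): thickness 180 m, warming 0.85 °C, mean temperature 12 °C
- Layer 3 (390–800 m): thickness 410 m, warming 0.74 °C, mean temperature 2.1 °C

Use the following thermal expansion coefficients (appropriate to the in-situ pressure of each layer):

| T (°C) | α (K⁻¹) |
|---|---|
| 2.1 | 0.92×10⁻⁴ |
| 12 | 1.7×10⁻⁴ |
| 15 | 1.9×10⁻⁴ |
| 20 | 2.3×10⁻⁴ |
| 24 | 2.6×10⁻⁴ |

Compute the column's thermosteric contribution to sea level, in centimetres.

Δh ≈ 14.1 cm

Layer 1 at 24 °C → α = 2.6×10⁻⁴ K⁻¹
Layer 2 at 12 °C → α = 1.7×10⁻⁴ K⁻¹
Layer 3 at 2.1 °C → α = 0.92×10⁻⁴ K⁻¹
Layer 1: 1.6 × 210 × 2.6×10⁻⁴ = 0.08736 m
Layer 2: 0.85 × 1.7×10⁻⁴ × 180 = 0.02601 m
390–800 m: 0.92×10⁻⁴ × 410 × 0.74 = 0.0279128 m
Δh = 0.08736 + 0.02601 + 0.0279128 = 0.1412828 m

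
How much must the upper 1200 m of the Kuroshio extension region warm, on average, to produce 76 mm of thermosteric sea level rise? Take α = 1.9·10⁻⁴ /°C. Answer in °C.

ΔT = Δh/(αH) = 0.076 / (1.9×10⁻⁴ × 1200) ≈ 0.3333 °C

0.333 °C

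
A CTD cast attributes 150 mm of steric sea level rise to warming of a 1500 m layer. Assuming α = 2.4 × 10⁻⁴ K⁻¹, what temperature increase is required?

0.42 °C

ΔT = Δh/(αH) = 0.15 / (2.4×10⁻⁴ × 1500) ≈ 0.4167 °C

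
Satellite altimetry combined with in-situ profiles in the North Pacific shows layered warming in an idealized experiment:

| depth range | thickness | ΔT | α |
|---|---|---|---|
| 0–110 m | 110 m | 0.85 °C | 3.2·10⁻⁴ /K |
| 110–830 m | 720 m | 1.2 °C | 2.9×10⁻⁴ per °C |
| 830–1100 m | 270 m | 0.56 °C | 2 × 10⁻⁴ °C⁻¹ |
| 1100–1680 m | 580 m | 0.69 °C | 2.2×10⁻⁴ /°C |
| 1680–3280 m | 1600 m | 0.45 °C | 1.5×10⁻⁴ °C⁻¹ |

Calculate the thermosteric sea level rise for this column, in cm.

Δh = 50.7 cm

0.85 × 3.2×10⁻⁴ × 110 = 0.02992 m
Layer 2: 1.2 × 2.9×10⁻⁴ × 720 = 0.25056 m
830–1100 m: 2×10⁻⁴ × 270 × 0.56 = 0.03024 m
1100–1680 m: 2.2×10⁻⁴ × 580 × 0.69 = 0.088044 m
Layer 5: 1.5×10⁻⁴ × 0.45 × 1600 = 0.10800 m
Δh = 0.02992 + 0.25056 + 0.03024 + 0.088044 + 0.10800 = 0.506764 m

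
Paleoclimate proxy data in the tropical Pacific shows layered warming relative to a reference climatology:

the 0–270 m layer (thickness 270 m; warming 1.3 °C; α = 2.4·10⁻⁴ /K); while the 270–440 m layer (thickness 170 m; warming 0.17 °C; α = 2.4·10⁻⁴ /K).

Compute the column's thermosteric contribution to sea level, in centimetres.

0–270 m: 270 × 2.4×10⁻⁴ × 1.3 = 0.08424 m
270–440 m: 170 × 2.4×10⁻⁴ × 0.17 = 0.006936 m
Δh = 0.08424 + 0.006936 = 0.091176 m

about 9.12 cm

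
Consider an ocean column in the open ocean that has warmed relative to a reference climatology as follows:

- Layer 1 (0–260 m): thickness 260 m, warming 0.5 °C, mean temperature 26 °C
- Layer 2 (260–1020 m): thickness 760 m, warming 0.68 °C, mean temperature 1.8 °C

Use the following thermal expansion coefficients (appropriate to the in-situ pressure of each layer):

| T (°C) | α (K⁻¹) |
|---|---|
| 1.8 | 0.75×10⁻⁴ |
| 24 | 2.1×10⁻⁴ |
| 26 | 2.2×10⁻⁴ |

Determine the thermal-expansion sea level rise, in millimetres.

Layer 1 at 26 °C → α = 2.2×10⁻⁴ K⁻¹
Layer 2 at 1.8 °C → α = 0.75×10⁻⁴ K⁻¹
0.5 × 2.2×10⁻⁴ × 260 = 0.02860 m
Layer 2: 0.68 × 0.75×10⁻⁴ × 760 = 0.03876 m
Δh = 0.02860 + 0.03876 = 0.06736 m

Δh ≈ 67.4 mm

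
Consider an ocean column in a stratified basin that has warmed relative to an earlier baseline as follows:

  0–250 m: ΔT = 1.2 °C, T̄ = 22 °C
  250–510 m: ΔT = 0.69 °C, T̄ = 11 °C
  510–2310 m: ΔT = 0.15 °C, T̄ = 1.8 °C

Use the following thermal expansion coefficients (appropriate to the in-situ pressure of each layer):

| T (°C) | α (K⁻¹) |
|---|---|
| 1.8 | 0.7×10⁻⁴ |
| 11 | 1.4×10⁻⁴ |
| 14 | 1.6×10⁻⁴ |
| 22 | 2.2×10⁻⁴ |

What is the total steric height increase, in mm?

Layer 1 at 22 °C → α = 2.2×10⁻⁴ K⁻¹
Layer 2 at 11 °C → α = 1.4×10⁻⁴ K⁻¹
Layer 3 at 1.8 °C → α = 0.7×10⁻⁴ K⁻¹
Layer 1: 250 × 2.2×10⁻⁴ × 1.2 = 0.06600 m
1.4×10⁻⁴ × 0.69 × 260 = 0.025116 m
510–2310 m: 0.7×10⁻⁴ × 1800 × 0.15 = 0.01890 m
Δh = 0.06600 + 0.025116 + 0.01890 = 0.110016 m ≈ 110 mm

110 mm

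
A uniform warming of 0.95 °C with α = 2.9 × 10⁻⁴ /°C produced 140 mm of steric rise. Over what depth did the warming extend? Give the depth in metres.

H ≈ 508 m

H = Δh/(αΔT) = 0.14 / (2.9×10⁻⁴ × 0.95) ≈ 508.2 m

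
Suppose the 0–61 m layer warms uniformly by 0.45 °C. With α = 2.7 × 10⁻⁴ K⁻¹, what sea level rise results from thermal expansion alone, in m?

Δh = αΔT·H = 2.7×10⁻⁴ × 0.45 × 61 = 0.0074115 m

about 0.00741 m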